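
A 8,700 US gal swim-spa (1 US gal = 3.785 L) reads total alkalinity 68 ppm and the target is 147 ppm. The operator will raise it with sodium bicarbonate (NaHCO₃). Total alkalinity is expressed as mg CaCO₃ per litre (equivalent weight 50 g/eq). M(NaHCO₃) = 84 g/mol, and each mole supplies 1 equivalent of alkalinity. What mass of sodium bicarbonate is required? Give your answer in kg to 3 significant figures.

4.37 kg

Volume: 8,700 US gal × 3.785 L/gal = 32,930 L.
Alkalinity to add: (147 − 68) = 79 mg/L as CaCO₃ × 32,930 L = 2601 g as CaCO₃.
Equivalents: 2601 g ÷ 50 g/eq = 52.03 eq.
NaHCO₃ supplies 1 eq per mole → 52.03 mol.
Mass: 52.03 mol × 84 g/mol = 4370 g.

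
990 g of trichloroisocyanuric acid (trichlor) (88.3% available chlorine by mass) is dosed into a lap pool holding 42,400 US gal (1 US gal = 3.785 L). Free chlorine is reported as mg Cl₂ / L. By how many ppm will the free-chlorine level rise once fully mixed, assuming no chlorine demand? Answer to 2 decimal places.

Volume: 42,400 US gal × 3.785 L/gal = 160,484 L.
Available chlorine delivered: 990 g × 0.883 = 874.2 g as Cl₂.
Concentration rise: 874.2 g / 160,484 L = 5.447 mg/L = 5.45 ppm.

5.45 ppm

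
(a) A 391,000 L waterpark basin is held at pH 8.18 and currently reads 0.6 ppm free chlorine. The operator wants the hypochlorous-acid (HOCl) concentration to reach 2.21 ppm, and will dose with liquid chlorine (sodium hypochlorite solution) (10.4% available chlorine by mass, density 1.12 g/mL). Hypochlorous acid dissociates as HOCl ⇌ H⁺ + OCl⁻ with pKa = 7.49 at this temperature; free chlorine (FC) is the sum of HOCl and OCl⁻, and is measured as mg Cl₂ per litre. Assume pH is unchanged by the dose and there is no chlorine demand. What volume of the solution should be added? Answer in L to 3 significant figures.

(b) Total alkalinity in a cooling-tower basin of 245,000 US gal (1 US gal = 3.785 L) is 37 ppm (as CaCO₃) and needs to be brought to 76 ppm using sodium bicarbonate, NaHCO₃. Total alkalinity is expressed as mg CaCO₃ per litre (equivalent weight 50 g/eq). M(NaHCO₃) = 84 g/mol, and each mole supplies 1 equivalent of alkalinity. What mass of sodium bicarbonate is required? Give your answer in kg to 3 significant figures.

(a) [OCl⁻]/[HOCl] = 10^(pH − pKa) = 10^(8.18 − 7.49) = 4.898; fraction as HOCl = 1/(1 + 4.898) = 0.1696.
(a) Free chlorine required for 2.21 ppm HOCl: 2.21 / 0.1696 = 13.03 ppm.
(a) FC to add: 13.03 − 0.6 = 12.43 mg/L as Cl₂.
(a) Cl₂ equivalent: 12.43 mg/L × 391,000 L = 4862 g.
(a) Product at 10.4% available Cl: 4862 / 0.104 = 46,750 g.
(a) Volume: 46,750 g ÷ 1.12 g/mL = 41,740 mL.

(b) Volume: 245,000 US gal × 3.785 L/gal = 927,325 L.
(b) Alkalinity to add: (76 − 37) = 39 mg/L as CaCO₃ × 927,325 L = 36,170 g as CaCO₃.
(b) Equivalents: 36,170 g ÷ 50 g/eq = 723.3 eq.
(b) NaHCO₃ supplies 1 eq per mole → 723.3 mol.
(b) Mass: 723.3 mol × 84 g/mol = 60,760 g.

(a) 41.7 L; (b) 60.8 kg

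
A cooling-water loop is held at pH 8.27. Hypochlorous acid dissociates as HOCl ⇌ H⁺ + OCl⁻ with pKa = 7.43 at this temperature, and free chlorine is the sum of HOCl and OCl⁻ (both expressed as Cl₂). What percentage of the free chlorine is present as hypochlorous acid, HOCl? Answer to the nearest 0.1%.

12.6%

[OCl⁻]/[HOCl] = 10^(pH − pKa) = 10^(8.27 − 7.43) = 10^0.84 = 6.918.
Fraction as HOCl = 1 / (1 + 6.918) = 0.1263.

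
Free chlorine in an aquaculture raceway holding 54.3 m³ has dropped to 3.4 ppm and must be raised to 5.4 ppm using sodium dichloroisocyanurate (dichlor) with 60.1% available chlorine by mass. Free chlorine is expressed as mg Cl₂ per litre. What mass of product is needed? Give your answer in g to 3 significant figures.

181 g

Volume: 54.3 m³ = 54,300 L.
Chlorine deficit: 5.4 − 3.4 = 2 ppm = 2 mg/L as Cl₂.
Cl₂ equivalent needed: 2 mg/L × 54,300 L = 108,600 mg = 108.6 g.
Product at 60.1% available chlorine: 108.6 / 0.601 = 180.7 g.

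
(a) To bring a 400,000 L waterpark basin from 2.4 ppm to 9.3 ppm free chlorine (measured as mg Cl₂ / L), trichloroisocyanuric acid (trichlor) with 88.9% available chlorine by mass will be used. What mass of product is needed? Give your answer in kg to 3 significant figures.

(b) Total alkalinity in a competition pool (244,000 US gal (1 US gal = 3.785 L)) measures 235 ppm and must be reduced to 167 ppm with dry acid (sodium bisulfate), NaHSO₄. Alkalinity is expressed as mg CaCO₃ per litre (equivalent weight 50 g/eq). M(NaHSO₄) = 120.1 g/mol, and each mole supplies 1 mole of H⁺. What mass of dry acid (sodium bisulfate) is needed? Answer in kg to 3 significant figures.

(a) 3.10 kg; (b) 151 kg

(a) Chlorine deficit: 9.3 − 2.4 = 6.9 ppm = 6.9 mg/L as Cl₂.
(a) Cl₂ equivalent needed: 6.9 mg/L × 400,000 L = 2,760,000 mg = 2760 g.
(a) Product at 88.9% available chlorine: 2760 / 0.889 = 3105 g.

(b) Volume: 244,000 US gal × 3.785 L/gal = 923,540 L.
(b) Alkalinity to neutralize: (235 − 167) = 68 mg/L as CaCO₃ × 923,540 L = 62,800 g as CaCO₃.
(b) Equivalents of H⁺ required: 62,800 ÷ 50 g/eq = 1256 eq = 1256 mol NaHSO₄.
(b) Mass of NaHSO₄: 1256 × 120.1 = 150,800 g.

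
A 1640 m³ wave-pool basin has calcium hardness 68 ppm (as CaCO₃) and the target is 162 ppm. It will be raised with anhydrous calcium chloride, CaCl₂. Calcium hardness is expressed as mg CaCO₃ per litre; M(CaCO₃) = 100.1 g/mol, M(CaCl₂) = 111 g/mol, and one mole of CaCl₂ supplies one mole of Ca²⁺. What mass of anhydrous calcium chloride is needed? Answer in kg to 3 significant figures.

171 kg

Volume: 1640 m³ = 1,640,000 L.
Hardness to add: (162 − 68) = 94 mg/L as CaCO₃ × 1,640,000 L = 154,200 g as CaCO₃.
Moles of Ca²⁺ (1 mol Ca²⁺ ≡ 1 mol CaCO₃): 154,200 / 100.1 g/mol = 1540 mol.
Mass of CaCl₂: 1540 × 111 = 170,900 g.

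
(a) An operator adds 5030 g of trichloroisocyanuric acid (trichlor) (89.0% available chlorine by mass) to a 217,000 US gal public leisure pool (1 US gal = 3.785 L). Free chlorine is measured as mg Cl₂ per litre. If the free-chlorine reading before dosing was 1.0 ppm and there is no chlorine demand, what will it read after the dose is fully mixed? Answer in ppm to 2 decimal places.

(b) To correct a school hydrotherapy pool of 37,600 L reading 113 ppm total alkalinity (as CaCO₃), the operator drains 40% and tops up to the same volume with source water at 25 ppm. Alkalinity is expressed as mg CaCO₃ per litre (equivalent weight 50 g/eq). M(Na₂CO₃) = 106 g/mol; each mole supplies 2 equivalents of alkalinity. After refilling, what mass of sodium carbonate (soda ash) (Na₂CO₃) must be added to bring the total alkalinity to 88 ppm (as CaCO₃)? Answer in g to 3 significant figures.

(a) 6.45 ppm; (b) 407 g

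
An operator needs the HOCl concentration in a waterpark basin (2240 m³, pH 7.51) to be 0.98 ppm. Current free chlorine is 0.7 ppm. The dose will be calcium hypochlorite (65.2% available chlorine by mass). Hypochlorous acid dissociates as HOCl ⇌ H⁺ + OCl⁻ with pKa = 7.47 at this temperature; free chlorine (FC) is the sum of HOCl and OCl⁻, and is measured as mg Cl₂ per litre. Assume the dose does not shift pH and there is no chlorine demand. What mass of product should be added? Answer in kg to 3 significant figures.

4.65 kg

Volume: 2240 m³ = 2,240,000 L.
[OCl⁻]/[HOCl] = 10^(pH − pKa) = 10^(7.51 − 7.47) = 1.096; fraction as HOCl = 1/(1 + 1.096) = 0.477.
Free chlorine required for 0.98 ppm HOCl: 0.98 / 0.477 = 2.055 ppm.
FC to add: 2.055 − 0.7 = 1.355 mg/L as Cl₂.
Cl₂ equivalent: 1.355 mg/L × 2,240,000 L = 3034 g.
Product at 65.2% available Cl: 3034 / 0.652 = 4654 g.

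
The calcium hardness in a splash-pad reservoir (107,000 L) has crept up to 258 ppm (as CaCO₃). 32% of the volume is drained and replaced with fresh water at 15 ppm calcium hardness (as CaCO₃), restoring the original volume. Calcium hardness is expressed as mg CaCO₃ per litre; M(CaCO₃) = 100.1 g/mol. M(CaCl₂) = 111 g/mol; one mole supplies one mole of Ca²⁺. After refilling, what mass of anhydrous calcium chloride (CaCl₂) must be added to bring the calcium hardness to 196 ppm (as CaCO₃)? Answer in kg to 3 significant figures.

After draining 32% and refilling: 258 × 0.68 + 15 × 0.32 = 180.24 ppm.
Deficit to target: 196 − 180.24 = 15.76 mg/L.
As CaCO₃: 15.76 mg/L × 107,000 L = 1686 g; ÷ 100.1 = 16.85 mol Ca²⁺.
Mass: 16.85 × 111 = 1870 g.

1.87 kg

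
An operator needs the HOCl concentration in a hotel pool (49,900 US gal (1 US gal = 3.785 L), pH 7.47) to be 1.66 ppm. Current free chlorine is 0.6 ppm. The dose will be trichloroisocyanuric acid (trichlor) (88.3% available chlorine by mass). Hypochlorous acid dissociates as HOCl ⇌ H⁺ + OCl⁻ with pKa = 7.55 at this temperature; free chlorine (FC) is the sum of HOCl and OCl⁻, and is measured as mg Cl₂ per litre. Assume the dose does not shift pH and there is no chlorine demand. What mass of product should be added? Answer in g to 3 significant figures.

522 g

Volume: 49,900 US gal × 3.785 L/gal = 188,872 L.
[OCl⁻]/[HOCl] = 10^(pH − pKa) = 10^(7.47 − 7.55) = 0.8318; fraction as HOCl = 1/(1 + 0.8318) = 0.5459.
Free chlorine required for 1.66 ppm HOCl: 1.66 / 0.5459 = 3.041 ppm.
FC to add: 3.041 − 0.6 = 2.441 mg/L as Cl₂.
Cl₂ equivalent: 2.441 mg/L × 188,872 L = 461 g.
Product at 88.3% available Cl: 461 / 0.883 = 522.1 g.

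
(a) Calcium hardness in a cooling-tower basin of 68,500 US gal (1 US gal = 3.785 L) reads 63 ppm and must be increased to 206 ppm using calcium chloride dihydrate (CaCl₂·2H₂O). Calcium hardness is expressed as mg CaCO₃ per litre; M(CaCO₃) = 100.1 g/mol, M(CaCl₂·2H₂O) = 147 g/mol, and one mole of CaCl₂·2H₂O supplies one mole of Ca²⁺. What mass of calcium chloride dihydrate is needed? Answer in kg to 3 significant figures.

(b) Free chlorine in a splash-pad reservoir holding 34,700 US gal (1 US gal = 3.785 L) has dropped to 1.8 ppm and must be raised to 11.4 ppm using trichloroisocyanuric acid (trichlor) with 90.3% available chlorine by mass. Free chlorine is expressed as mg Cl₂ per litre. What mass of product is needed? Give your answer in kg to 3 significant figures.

(a) 54.4 kg; (b) 1.40 kg

(a) Volume: 68,500 US gal × 3.785 L/gal = 259,272 L.
(a) Hardness to add: (206 − 63) = 143 mg/L as CaCO₃ × 259,272 L = 37,080 g as CaCO₃.
(a) Moles of Ca²⁺ (1 mol Ca²⁺ ≡ 1 mol CaCO₃): 37,080 / 100.1 g/mol = 370.4 mol.
(a) Mass of CaCl₂·2H₂O: 370.4 × 147 = 54,450 g.

(b) Volume: 34,700 US gal × 3.785 L/gal = 131,340 L.
(b) Chlorine deficit: 11.4 − 1.8 = 9.6 ppm = 9.6 mg/L as Cl₂.
(b) Cl₂ equivalent needed: 9.6 mg/L × 131,340 L = 1,261,000 mg = 1261 g.
(b) Product at 90.3% available chlorine: 1261 / 0.903 = 1396 g.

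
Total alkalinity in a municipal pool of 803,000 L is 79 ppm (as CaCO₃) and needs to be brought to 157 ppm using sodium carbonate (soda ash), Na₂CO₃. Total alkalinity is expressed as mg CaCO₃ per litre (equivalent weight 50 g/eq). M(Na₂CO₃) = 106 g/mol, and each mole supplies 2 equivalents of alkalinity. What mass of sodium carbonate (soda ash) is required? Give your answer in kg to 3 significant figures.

Alkalinity to add: (157 − 79) = 78 mg/L as CaCO₃ × 803,000 L = 62,630 g as CaCO₃.
Equivalents: 62,630 g ÷ 50 g/eq = 1253 eq.
Each mole of Na₂CO₃ supplies 2 eq, so 1253 / 2 = 626.3 mol.
Mass: 626.3 mol × 106 g/mol = 66,390 g.

66.4 kg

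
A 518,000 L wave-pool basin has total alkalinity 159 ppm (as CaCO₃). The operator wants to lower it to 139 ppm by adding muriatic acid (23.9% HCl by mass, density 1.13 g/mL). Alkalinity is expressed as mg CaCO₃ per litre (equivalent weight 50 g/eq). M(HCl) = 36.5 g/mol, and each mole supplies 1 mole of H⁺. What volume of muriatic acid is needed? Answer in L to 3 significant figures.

28.0 L

Alkalinity to neutralize: (159 − 139) = 20 mg/L as CaCO₃ × 518,000 L = 10,360 g as CaCO₃.
Equivalents of H⁺ required: 10,360 ÷ 50 g/eq = 207.2 eq = 207.2 mol HCl.
Mass of HCl: 207.2 × 36.5 = 7563 g.
Mass of 23.9% solution: 7563 / 0.239 = 31,640 g.
Volume: 31,640 g ÷ 1.13 g/mL = 28,000 mL.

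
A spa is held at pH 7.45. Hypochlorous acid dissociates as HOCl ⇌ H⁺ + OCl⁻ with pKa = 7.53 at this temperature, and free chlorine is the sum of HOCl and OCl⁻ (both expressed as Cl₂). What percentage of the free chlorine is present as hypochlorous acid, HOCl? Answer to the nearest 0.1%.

54.6%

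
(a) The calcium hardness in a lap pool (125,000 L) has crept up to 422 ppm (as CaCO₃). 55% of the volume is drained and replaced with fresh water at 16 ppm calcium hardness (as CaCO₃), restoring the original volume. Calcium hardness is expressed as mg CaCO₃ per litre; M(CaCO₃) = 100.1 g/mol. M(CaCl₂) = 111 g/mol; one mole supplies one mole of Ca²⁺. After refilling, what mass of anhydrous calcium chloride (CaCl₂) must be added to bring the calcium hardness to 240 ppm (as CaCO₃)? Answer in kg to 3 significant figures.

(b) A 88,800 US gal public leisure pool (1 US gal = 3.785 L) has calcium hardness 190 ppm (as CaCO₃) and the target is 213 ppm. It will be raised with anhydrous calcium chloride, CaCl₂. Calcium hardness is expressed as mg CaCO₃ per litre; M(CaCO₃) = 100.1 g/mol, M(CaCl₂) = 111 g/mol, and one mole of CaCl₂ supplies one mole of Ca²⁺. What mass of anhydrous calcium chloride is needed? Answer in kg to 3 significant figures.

(a) After draining 55% and refilling: 422 × 0.45 + 16 × 0.55 = 198.7 ppm.
(a) Deficit to target: 240 − 198.7 = 41.3 mg/L.
(a) As CaCO₃: 41.3 mg/L × 125,000 L = 5163 g; ÷ 100.1 = 51.57 mol Ca²⁺.
(a) Mass: 51.57 × 111 = 5725 g.

(b) Volume: 88,800 US gal × 3.785 L/gal = 336,108 L.
(b) Hardness to add: (213 − 190) = 23 mg/L as CaCO₃ × 336,108 L = 7730 g as CaCO₃.
(b) Moles of Ca²⁺ (1 mol Ca²⁺ ≡ 1 mol CaCO₃): 7730 / 100.1 g/mol = 77.23 mol.
(b) Mass of CaCl₂: 77.23 × 111 = 8572 g.

(a) 5.72 kg; (b) 8.57 kg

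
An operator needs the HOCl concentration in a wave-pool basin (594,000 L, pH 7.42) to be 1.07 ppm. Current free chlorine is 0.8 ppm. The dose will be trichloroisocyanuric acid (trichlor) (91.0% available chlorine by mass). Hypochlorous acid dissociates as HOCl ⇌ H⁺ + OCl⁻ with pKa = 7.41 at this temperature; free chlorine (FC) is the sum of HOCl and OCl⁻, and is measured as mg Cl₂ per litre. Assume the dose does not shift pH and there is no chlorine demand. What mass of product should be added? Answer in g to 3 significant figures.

[OCl⁻]/[HOCl] = 10^(pH − pKa) = 10^(7.42 − 7.41) = 1.023; fraction as HOCl = 1/(1 + 1.023) = 0.4942.
Free chlorine required for 1.07 ppm HOCl: 1.07 / 0.4942 = 2.165 ppm.
FC to add: 2.165 − 0.8 = 1.365 mg/L as Cl₂.
Cl₂ equivalent: 1.365 mg/L × 594,000 L = 810.8 g.
Product at 91.0% available Cl: 810.8 / 0.91 = 891 g.

891 g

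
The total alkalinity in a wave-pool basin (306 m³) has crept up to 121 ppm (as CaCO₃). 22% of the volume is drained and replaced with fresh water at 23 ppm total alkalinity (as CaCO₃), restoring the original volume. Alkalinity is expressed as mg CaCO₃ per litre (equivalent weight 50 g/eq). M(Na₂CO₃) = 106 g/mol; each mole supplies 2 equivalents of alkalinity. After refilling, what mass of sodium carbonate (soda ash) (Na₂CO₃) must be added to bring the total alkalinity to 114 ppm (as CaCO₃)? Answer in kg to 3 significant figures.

Volume: 306 m³ = 306,000 L.
After draining 22% and refilling: 121 × 0.78 + 23 × 0.22 = 99.44 ppm.
Deficit to target: 114 − 99.44 = 14.56 mg/L.
As CaCO₃: 14.56 mg/L × 306,000 L = 4455 g; ÷ 50 g/eq ÷ 2 = 44.55 mol Na₂CO₃.
Mass: 44.55 × 106 = 4723 g.

4.72 kg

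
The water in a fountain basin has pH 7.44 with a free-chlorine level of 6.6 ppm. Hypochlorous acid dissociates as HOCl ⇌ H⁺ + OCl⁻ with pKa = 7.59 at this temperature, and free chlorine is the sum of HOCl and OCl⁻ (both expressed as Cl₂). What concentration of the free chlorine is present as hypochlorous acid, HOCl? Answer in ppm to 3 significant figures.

[OCl⁻]/[HOCl] = 10^(pH − pKa) = 10^(7.44 − 7.59) = 10^-0.15 = 0.7079.
Fraction as HOCl = 1 / (1 + 0.7079) = 0.5855.
HOCl = 0.5855 × 6.6 ppm = 3.864 ppm.

3.86 ppm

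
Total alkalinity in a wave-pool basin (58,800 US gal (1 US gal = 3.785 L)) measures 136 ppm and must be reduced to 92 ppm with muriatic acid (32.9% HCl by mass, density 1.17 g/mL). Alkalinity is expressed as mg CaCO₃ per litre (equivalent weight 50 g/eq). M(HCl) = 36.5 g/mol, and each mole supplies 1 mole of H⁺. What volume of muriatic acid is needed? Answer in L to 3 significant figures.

Volume: 58,800 US gal × 3.785 L/gal = 222,558 L.
Alkalinity to neutralize: (136 − 92) = 44 mg/L as CaCO₃ × 222,558 L = 9793 g as CaCO₃.
Equivalents of H⁺ required: 9793 ÷ 50 g/eq = 195.9 eq = 195.9 mol HCl.
Mass of HCl: 195.9 × 36.5 = 7149 g.
Mass of 32.9% solution: 7149 / 0.329 = 21,730 g.
Volume: 21,730 g ÷ 1.17 g/mL = 18,570 mL.

18.6 L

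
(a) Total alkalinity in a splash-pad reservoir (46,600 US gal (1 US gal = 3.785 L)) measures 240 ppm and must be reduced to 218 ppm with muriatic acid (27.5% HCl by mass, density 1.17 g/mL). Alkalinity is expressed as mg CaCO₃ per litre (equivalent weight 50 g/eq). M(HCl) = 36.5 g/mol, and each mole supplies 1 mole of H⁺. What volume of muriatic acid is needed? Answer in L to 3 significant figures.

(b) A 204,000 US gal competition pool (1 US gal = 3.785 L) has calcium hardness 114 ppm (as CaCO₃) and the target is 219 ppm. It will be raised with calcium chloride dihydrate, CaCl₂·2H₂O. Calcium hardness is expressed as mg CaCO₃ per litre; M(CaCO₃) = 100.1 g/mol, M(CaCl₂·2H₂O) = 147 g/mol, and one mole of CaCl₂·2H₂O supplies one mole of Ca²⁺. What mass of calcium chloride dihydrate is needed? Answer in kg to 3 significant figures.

(a) 8.80 L; (b) 119 kg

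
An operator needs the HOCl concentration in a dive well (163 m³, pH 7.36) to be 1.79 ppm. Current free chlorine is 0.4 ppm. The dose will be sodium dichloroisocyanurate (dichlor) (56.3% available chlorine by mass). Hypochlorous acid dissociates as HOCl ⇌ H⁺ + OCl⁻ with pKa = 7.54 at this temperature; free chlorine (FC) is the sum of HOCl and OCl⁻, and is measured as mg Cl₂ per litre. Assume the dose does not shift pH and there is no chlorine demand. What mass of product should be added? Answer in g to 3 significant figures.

745 g

Volume: 163 m³ = 163,000 L.
[OCl⁻]/[HOCl] = 10^(pH − pKa) = 10^(7.36 − 7.54) = 0.6607; fraction as HOCl = 1/(1 + 0.6607) = 0.6022.
Free chlorine required for 1.79 ppm HOCl: 1.79 / 0.6022 = 2.973 ppm.
FC to add: 2.973 − 0.4 = 2.573 mg/L as Cl₂.
Cl₂ equivalent: 2.573 mg/L × 163,000 L = 419.3 g.
Product at 56.3% available Cl: 419.3 / 0.563 = 744.8 g.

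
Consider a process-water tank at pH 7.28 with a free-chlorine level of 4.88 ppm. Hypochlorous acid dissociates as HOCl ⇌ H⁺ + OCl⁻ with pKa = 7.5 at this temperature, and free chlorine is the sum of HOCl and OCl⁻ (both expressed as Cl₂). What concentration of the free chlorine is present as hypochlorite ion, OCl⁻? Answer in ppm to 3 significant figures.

1.83 ppm

[OCl⁻]/[HOCl] = 10^(pH − pKa) = 10^(7.28 − 7.5) = 10^-0.22 = 0.6026.
Fraction as HOCl = 1 / (1 + 0.6026) = 0.624.
OCl⁻ = (1 − 0.624) × 4.88 ppm = 1.835 ppm.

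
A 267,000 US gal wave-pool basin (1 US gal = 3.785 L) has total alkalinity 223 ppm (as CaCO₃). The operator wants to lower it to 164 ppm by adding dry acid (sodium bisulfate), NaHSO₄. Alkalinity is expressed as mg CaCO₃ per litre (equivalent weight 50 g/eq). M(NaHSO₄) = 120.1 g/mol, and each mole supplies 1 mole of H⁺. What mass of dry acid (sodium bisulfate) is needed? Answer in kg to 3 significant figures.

Volume: 267,000 US gal × 3.785 L/gal = 1,010,595 L.
Alkalinity to neutralize: (223 − 164) = 59 mg/L as CaCO₃ × 1,010,595 L = 59,630 g as CaCO₃.
Equivalents of H⁺ required: 59,630 ÷ 50 g/eq = 1193 eq = 1193 mol NaHSO₄.
Mass of NaHSO₄: 1193 × 120.1 = 143,200 g.

143 kg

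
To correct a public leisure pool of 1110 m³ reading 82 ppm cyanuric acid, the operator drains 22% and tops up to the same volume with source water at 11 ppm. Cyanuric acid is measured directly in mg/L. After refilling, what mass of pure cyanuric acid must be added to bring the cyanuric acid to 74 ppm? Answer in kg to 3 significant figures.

Volume: 1110 m³ = 1,110,000 L.
After draining 22% and refilling: 82 × 0.78 + 11 × 0.22 = 66.38 ppm.
Deficit to target: 74 − 66.38 = 7.62 mg/L.
Mass: 7.62 mg/L × 1,110,000 L = 8458 g cyanuric acid.

8.46 kg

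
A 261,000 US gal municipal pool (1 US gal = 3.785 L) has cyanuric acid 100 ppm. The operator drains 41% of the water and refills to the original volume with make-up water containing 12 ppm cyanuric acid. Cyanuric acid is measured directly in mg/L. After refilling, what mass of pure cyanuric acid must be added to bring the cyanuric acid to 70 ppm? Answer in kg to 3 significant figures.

6.01 kg

Volume: 261,000 US gal × 3.785 L/gal = 987,885 L.
After draining 41% and refilling: 100 × 0.59 + 12 × 0.41 = 63.92 ppm.
Deficit to target: 70 − 63.92 = 6.08 mg/L.
Mass: 6.08 mg/L × 987,885 L = 6006 g cyanuric acid.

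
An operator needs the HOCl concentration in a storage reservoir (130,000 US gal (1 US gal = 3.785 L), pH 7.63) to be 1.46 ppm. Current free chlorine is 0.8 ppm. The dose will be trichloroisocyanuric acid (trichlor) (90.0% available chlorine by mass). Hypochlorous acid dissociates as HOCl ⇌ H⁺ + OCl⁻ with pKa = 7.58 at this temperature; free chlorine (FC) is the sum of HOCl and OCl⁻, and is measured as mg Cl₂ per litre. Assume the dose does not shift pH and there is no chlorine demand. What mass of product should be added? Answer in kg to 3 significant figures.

Volume: 130,000 US gal × 3.785 L/gal = 492,050 L.
[OCl⁻]/[HOCl] = 10^(pH − pKa) = 10^(7.63 − 7.58) = 1.122; fraction as HOCl = 1/(1 + 1.122) = 0.4712.
Free chlorine required for 1.46 ppm HOCl: 1.46 / 0.4712 = 3.098 ppm.
FC to add: 3.098 − 0.8 = 2.298 mg/L as Cl₂.
Cl₂ equivalent: 2.298 mg/L × 492,050 L = 1131 g.
Product at 90.0% available Cl: 1131 / 0.9 = 1256 g.

1.26 kg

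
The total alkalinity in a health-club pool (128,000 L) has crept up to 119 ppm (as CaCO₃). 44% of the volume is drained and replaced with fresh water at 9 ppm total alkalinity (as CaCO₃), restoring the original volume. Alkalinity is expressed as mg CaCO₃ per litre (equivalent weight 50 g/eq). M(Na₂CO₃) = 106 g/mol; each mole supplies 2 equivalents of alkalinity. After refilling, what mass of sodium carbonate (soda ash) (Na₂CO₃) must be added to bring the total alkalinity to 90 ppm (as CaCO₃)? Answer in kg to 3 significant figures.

After draining 44% and refilling: 119 × 0.56 + 9 × 0.44 = 70.6 ppm.
Deficit to target: 90 − 70.6 = 19.4 mg/L.
As CaCO₃: 19.4 mg/L × 128,000 L = 2483 g; ÷ 50 g/eq ÷ 2 = 24.83 mol Na₂CO₃.
Mass: 24.83 × 106 = 2632 g.

2.63 kg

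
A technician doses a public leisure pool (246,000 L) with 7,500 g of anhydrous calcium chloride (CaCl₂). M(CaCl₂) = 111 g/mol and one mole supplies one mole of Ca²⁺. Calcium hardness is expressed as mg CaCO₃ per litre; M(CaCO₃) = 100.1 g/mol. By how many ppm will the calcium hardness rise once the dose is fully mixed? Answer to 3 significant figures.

Moles of Ca²⁺: 7,500 g ÷ 111 g/mol = 67.57 mol.
As CaCO₃: 67.57 mol × 100.1 g/mol = 6764 g.
Rise: 6764 g / 246,000 L × 1000 = 27.49 mg/L.

27.5 ppm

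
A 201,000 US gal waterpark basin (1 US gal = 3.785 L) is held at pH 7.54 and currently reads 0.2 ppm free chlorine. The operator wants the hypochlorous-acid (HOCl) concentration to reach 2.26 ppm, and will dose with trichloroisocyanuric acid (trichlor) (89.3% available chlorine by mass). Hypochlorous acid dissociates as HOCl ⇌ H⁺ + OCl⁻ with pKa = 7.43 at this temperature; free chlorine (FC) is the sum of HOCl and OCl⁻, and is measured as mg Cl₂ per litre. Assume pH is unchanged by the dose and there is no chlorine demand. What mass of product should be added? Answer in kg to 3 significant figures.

4.24 kg

Volume: 201,000 US gal × 3.785 L/gal = 760,785 L.
[OCl⁻]/[HOCl] = 10^(pH − pKa) = 10^(7.54 − 7.43) = 1.288; fraction as HOCl = 1/(1 + 1.288) = 0.437.
Free chlorine required for 2.26 ppm HOCl: 2.26 / 0.437 = 5.171 ppm.
FC to add: 5.171 − 0.2 = 4.971 mg/L as Cl₂.
Cl₂ equivalent: 4.971 mg/L × 760,785 L = 3782 g.
Product at 89.3% available Cl: 3782 / 0.893 = 4235 g.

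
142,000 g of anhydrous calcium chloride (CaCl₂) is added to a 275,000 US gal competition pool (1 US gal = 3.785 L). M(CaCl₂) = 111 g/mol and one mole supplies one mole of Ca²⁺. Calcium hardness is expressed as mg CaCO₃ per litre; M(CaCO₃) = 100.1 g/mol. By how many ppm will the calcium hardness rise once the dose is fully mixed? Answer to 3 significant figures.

123 ppm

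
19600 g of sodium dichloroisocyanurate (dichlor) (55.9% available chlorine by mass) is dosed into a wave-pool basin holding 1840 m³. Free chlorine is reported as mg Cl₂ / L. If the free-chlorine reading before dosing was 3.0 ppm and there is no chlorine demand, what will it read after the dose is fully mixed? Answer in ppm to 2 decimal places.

8.95 ppm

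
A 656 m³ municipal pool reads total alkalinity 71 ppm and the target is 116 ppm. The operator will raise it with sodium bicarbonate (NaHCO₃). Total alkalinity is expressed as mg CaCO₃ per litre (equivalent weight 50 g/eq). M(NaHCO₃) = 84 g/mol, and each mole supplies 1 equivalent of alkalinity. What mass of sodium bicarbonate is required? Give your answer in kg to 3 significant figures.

49.6 kg

Volume: 656 m³ = 656,000 L.
Alkalinity to add: (116 − 71) = 45 mg/L as CaCO₃ × 656,000 L = 29,520 g as CaCO₃.
Equivalents: 29,520 g ÷ 50 g/eq = 590.4 eq.
NaHCO₃ supplies 1 eq per mole → 590.4 mol.
Mass: 590.4 mol × 84 g/mol = 49,590 g.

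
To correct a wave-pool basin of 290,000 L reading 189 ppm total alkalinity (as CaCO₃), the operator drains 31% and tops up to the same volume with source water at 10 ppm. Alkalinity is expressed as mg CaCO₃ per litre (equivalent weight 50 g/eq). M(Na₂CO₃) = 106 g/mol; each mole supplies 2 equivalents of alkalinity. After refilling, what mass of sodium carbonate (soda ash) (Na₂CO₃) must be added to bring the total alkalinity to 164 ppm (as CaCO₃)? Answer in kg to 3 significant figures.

9.37 kg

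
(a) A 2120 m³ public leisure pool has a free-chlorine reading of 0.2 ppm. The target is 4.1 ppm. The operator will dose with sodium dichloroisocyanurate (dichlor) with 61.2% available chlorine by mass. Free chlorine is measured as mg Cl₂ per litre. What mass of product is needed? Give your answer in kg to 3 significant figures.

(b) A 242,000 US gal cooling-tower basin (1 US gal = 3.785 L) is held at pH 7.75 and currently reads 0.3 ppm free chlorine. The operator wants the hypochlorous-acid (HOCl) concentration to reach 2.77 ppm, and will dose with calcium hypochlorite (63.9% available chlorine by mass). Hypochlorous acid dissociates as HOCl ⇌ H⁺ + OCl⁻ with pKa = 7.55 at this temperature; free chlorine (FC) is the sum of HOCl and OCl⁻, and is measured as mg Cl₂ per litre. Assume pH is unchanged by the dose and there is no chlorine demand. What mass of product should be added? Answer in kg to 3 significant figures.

(a) 13.5 kg; (b) 9.83 kg

(a) Volume: 2120 m³ = 2,120,000 L.
(a) Chlorine deficit: 4.1 − 0.2 = 3.9 ppm = 3.9 mg/L as Cl₂.
(a) Cl₂ equivalent needed: 3.9 mg/L × 2,120,000 L = 8,268,000 mg = 8268 g.
(a) Product at 61.2% available chlorine: 8268 / 0.612 = 13,510 g.

(b) Volume: 242,000 US gal × 3.785 L/gal = 915,970 L.
(b) [OCl⁻]/[HOCl] = 10^(pH − pKa) = 10^(7.75 − 7.55) = 1.585; fraction as HOCl = 1/(1 + 1.585) = 0.3869.
(b) Free chlorine required for 2.77 ppm HOCl: 2.77 / 0.3869 = 7.16 ppm.
(b) FC to add: 7.16 − 0.3 = 6.86 mg/L as Cl₂.
(b) Cl₂ equivalent: 6.86 mg/L × 915,970 L = 6284 g.
(b) Product at 63.9% available Cl: 6284 / 0.639 = 9834 g.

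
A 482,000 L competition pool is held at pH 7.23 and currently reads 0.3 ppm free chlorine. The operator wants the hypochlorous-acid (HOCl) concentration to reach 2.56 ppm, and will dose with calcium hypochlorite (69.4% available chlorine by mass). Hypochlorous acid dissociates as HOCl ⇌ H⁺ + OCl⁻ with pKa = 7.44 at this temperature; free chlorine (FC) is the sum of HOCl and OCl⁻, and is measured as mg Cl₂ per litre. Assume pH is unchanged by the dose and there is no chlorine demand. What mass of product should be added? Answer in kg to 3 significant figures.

2.67 kg

[OCl⁻]/[HOCl] = 10^(pH − pKa) = 10^(7.23 − 7.44) = 0.6166; fraction as HOCl = 1/(1 + 0.6166) = 0.6186.
Free chlorine required for 2.56 ppm HOCl: 2.56 / 0.6186 = 4.138 ppm.
FC to add: 4.138 − 0.3 = 3.838 mg/L as Cl₂.
Cl₂ equivalent: 3.838 mg/L × 482,000 L = 1850 g.
Product at 69.4% available Cl: 1850 / 0.694 = 2666 g.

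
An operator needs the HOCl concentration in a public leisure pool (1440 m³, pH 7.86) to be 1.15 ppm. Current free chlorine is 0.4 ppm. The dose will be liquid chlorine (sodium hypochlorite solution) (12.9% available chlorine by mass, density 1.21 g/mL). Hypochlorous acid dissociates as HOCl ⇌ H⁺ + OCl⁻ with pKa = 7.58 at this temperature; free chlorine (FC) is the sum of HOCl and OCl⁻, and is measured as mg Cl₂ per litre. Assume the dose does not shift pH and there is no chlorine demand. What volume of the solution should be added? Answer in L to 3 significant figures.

27.1 L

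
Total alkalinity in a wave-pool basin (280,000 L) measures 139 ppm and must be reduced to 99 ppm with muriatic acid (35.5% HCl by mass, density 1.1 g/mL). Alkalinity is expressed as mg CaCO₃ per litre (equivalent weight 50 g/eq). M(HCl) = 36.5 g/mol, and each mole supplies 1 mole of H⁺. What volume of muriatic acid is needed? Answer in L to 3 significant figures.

20.9 L

Alkalinity to neutralize: (139 − 99) = 40 mg/L as CaCO₃ × 280,000 L = 11,200 g as CaCO₃.
Equivalents of H⁺ required: 11,200 ÷ 50 g/eq = 224 eq = 224 mol HCl.
Mass of HCl: 224 × 36.5 = 8176 g.
Mass of 35.5% solution: 8176 / 0.355 = 23,030 g.
Volume: 23,030 g ÷ 1.1 g/mL = 20,940 mL.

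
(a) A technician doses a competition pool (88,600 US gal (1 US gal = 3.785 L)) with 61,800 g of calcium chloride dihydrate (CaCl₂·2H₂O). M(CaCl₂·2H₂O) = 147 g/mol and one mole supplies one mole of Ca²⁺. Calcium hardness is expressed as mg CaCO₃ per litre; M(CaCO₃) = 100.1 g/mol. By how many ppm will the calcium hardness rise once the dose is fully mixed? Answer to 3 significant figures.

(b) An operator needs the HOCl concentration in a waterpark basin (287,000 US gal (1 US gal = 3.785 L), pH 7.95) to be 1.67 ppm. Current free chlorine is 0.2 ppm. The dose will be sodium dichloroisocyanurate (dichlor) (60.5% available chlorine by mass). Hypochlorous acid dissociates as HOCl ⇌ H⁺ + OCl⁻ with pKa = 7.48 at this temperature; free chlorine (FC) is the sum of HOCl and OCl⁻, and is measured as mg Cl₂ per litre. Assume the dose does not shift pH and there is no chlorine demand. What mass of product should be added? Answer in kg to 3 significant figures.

(a) 125 ppm; (b) 11.5 kg

(a) Volume: 88,600 US gal × 3.785 L/gal = 335,351 L.
(a) Moles of Ca²⁺: 61,800 g ÷ 147 g/mol = 420.4 mol.
(a) As CaCO₃: 420.4 mol × 100.1 g/mol = 42,080 g.
(a) Rise: 42,080 g / 335,351 L × 1000 = 125.5 mg/L.

(b) Volume: 287,000 US gal × 3.785 L/gal = 1,086,295 L.
(b) [OCl⁻]/[HOCl] = 10^(pH − pKa) = 10^(7.95 − 7.48) = 2.951; fraction as HOCl = 1/(1 + 2.951) = 0.2531.
(b) Free chlorine required for 1.67 ppm HOCl: 1.67 / 0.2531 = 6.599 ppm.
(b) FC to add: 6.599 − 0.2 = 6.399 mg/L as Cl₂.
(b) Cl₂ equivalent: 6.399 mg/L × 1,086,295 L = 6951 g.
(b) Product at 60.5% available Cl: 6951 / 0.605 = 11,490 g.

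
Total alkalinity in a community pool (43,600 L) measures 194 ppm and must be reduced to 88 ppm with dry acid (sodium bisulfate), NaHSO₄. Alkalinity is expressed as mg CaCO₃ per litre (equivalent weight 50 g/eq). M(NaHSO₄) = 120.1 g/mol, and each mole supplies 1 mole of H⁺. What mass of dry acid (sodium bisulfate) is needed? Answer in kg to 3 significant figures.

11.1 kg

Alkalinity to neutralize: (194 − 88) = 106 mg/L as CaCO₃ × 43,600 L = 4622 g as CaCO₃.
Equivalents of H⁺ required: 4622 ÷ 50 g/eq = 92.43 eq = 92.43 mol NaHSO₄.
Mass of NaHSO₄: 92.43 × 120.1 = 11,100 g.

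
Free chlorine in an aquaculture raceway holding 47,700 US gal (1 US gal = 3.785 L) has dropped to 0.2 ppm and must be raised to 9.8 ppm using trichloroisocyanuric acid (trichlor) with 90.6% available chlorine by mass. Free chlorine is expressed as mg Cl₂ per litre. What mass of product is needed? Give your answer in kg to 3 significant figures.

1.91 kg

Volume: 47,700 US gal × 3.785 L/gal = 180,544 L.
Chlorine deficit: 9.8 − 0.2 = 9.6 ppm = 9.6 mg/L as Cl₂.
Cl₂ equivalent needed: 9.6 mg/L × 180,544 L = 1,733,000 mg = 1733 g.
Product at 90.6% available chlorine: 1733 / 0.906 = 1913 g.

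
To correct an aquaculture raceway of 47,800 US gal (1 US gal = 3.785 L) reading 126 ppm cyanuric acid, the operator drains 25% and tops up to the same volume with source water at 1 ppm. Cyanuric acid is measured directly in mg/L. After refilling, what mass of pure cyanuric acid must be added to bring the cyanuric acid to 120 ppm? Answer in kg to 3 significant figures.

Volume: 47,800 US gal × 3.785 L/gal = 180,923 L.
After draining 25% and refilling: 126 × 0.75 + 1 × 0.25 = 94.75 ppm.
Deficit to target: 120 − 94.75 = 25.25 mg/L.
Mass: 25.25 mg/L × 180,923 L = 4568 g cyanuric acid.

4.57 kg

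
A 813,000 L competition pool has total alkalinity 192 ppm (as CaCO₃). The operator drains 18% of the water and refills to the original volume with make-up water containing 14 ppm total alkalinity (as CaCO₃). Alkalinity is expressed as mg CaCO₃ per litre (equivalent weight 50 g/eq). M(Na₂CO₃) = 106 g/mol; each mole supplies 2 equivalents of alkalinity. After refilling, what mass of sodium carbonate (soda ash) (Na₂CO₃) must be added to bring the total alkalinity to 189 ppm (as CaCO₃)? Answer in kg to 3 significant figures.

After draining 18% and refilling: 192 × 0.82 + 14 × 0.18 = 159.96 ppm.
Deficit to target: 189 − 159.96 = 29.04 mg/L.
As CaCO₃: 29.04 mg/L × 813,000 L = 23,610 g; ÷ 50 g/eq ÷ 2 = 236.1 mol Na₂CO₃.
Mass: 236.1 × 106 = 25,030 g.

25.0 kg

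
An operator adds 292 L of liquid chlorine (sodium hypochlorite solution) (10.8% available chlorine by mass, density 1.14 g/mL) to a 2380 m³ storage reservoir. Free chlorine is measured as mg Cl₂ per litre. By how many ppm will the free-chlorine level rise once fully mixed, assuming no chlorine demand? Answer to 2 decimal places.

Volume: 2380 m³ = 2,380,000 L.
Mass of solution: 292 L × 1000 mL/L × 1.14 g/mL = 332,900 g.
Available chlorine delivered: 332,900 g × 0.108 = 35,950 g as Cl₂.
Concentration rise: 35,950 g / 2,380,000 L = 15.11 mg/L = 15.11 ppm.

15.11 ppm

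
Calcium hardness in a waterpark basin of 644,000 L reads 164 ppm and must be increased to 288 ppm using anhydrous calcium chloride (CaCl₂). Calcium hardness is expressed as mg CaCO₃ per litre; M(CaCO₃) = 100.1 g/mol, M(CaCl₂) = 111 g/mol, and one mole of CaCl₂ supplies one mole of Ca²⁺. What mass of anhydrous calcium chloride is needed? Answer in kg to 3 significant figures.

88.6 kg

Hardness to add: (288 − 164) = 124 mg/L as CaCO₃ × 644,000 L = 79,860 g as CaCO₃.
Moles of Ca²⁺ (1 mol Ca²⁺ ≡ 1 mol CaCO₃): 79,860 / 100.1 g/mol = 797.8 mol.
Mass of CaCl₂: 797.8 × 111 = 88,550 g.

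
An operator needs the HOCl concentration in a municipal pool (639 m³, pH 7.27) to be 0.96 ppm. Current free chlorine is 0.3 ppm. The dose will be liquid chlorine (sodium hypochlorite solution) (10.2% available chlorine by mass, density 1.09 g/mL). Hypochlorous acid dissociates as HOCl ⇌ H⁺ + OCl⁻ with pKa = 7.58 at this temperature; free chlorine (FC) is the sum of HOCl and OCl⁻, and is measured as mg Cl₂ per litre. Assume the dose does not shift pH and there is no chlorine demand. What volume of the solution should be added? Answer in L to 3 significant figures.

Volume: 639 m³ = 639,000 L.
[OCl⁻]/[HOCl] = 10^(pH − pKa) = 10^(7.27 − 7.58) = 0.4898; fraction as HOCl = 1/(1 + 0.4898) = 0.6712.
Free chlorine required for 0.96 ppm HOCl: 0.96 / 0.6712 = 1.43 ppm.
FC to add: 1.43 − 0.3 = 1.13 mg/L as Cl₂.
Cl₂ equivalent: 1.13 mg/L × 639,000 L = 722.2 g.
Product at 10.2% available Cl: 722.2 / 0.102 = 7080 g.
Volume: 7080 g ÷ 1.09 g/mL = 6496 mL.

6.50 L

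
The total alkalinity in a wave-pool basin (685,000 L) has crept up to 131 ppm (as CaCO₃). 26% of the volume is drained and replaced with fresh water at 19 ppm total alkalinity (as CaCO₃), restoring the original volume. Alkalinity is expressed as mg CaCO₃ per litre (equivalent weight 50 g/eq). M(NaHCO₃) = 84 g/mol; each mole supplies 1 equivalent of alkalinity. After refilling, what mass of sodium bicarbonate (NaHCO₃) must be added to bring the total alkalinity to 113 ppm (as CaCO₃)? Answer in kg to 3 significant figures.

12.8 kg

After draining 26% and refilling: 131 × 0.74 + 19 × 0.26 = 101.88 ppm.
Deficit to target: 113 − 101.88 = 11.12 mg/L.
As CaCO₃: 11.12 mg/L × 685,000 L = 7617 g; ÷ 50 g/eq ÷ 1 = 152.3 mol NaHCO₃.
Mass: 152.3 × 84 = 12,800 g.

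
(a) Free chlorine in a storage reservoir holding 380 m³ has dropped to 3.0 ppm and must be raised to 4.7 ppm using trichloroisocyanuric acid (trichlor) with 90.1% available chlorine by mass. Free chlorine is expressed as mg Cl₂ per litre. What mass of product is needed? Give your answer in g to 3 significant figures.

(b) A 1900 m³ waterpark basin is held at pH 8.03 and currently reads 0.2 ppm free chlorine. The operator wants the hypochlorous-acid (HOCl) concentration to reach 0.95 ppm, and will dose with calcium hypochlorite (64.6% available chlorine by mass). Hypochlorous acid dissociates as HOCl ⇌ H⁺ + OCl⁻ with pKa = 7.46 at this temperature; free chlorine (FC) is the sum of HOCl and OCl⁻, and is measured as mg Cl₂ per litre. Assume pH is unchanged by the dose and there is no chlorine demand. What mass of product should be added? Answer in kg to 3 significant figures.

(a) Volume: 380 m³ = 380,000 L.
(a) Chlorine deficit: 4.7 − 3.0 = 1.7 ppm = 1.7 mg/L as Cl₂.
(a) Cl₂ equivalent needed: 1.7 mg/L × 380,000 L = 646,000 mg = 646 g.
(a) Product at 90.1% available chlorine: 646 / 0.901 = 717 g.

(b) Volume: 1900 m³ = 1,900,000 L.
(b) [OCl⁻]/[HOCl] = 10^(pH − pKa) = 10^(8.03 − 7.46) = 3.715; fraction as HOCl = 1/(1 + 3.715) = 0.2121.
(b) Free chlorine required for 0.95 ppm HOCl: 0.95 / 0.2121 = 4.48 ppm.
(b) FC to add: 4.48 − 0.2 = 4.28 mg/L as Cl₂.
(b) Cl₂ equivalent: 4.28 mg/L × 1,900,000 L = 8131 g.
(b) Product at 64.6% available Cl: 8131 / 0.646 = 12,590 g.

(a) 717 g; (b) 12.6 kg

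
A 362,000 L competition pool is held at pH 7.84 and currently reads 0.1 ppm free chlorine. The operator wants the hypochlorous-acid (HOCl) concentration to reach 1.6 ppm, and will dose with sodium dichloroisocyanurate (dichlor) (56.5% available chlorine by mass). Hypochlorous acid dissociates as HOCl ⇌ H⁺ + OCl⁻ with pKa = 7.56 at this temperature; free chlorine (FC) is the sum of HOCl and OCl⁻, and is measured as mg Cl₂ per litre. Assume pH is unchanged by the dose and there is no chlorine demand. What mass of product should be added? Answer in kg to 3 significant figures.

[OCl⁻]/[HOCl] = 10^(pH − pKa) = 10^(7.84 − 7.56) = 1.905; fraction as HOCl = 1/(1 + 1.905) = 0.3442.
Free chlorine required for 1.6 ppm HOCl: 1.6 / 0.3442 = 4.649 ppm.
FC to add: 4.649 − 0.1 = 4.549 mg/L as Cl₂.
Cl₂ equivalent: 4.549 mg/L × 362,000 L = 1647 g.
Product at 56.5% available Cl: 1647 / 0.565 = 2914 g.

2.91 kg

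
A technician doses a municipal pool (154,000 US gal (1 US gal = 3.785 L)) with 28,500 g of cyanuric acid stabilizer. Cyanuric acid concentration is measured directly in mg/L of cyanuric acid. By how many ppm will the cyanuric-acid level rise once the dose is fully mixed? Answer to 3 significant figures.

48.9 ppm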